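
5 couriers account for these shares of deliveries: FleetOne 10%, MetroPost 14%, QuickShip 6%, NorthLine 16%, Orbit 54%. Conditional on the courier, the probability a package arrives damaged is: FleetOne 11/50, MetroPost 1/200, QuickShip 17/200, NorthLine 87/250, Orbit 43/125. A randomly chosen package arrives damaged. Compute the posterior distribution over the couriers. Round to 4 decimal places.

FleetOne 0.0817, MetroPost 0.0026, QuickShip 0.0189, NorthLine 0.2068, Orbit 0.6899

Compute prior × likelihood for every hypothesis:
  FleetOne: 0.1 × 0.22 = 0.022
  MetroPost: 0.14 × 0.005 = 0.0007
  QuickShip: 0.06 × 0.085 = 0.0051
  NorthLine: 0.16 × 0.348 = 0.05568
  Orbit: 0.54 × 0.344 = 0.18576
Sum = 0.26924.
P(FleetOne | damaged) = 0.022/0.26924 ≈ 0.0817
P(MetroPost | damaged) = 0.0007/0.26924 ≈ 0.0026
P(QuickShip | damaged) = 0.0051/0.26924 ≈ 0.0189
P(NorthLine | damaged) = 0.05568/0.26924 ≈ 0.2068
P(Orbit | damaged) = 0.18576/0.26924 ≈ 0.6899
(Check: 0.0817+0.0026+0.0189+0.2068+0.6899 = 0.9999.)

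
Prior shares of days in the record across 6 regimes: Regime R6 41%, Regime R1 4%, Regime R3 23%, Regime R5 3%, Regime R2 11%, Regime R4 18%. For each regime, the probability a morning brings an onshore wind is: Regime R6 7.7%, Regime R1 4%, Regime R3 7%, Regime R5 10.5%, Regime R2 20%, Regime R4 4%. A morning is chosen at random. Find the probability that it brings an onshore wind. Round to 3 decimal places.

0.082

Prior × likelihood for each hypothesis:
  Regime R6: 0.41 × 0.077 = 0.03157
  Regime R1: 0.04 × 0.04 = 0.0016
  Regime R3: 0.23 × 0.07 = 0.0161
  Regime R5: 0.03 × 0.105 = 0.00315
  Regime R2: 0.11 × 0.2 = 0.022
  Regime R4: 0.18 × 0.04 = 0.0072
P(onshore) = 0.03157 + 0.0016 + 0.0161 + 0.00315 + 0.022 + 0.0072 = 0.08162 → 0.082.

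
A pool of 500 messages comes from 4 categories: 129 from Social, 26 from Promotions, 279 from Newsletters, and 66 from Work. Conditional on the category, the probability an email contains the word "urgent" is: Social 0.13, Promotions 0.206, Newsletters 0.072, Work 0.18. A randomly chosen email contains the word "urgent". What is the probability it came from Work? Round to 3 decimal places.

By Bayes' rule, posterior ∝ prior × likelihood:
  Social: 0.258 × 0.13 = 0.03354
  Promotions: 0.052 × 0.206 = 0.010712
  Newsletters: 0.558 × 0.072 = 0.040176
  Work: 0.132 × 0.18 = 0.02376
Total = 0.108188.
P(Work | evidence) = 0.02376 / 0.108188 ≈ 0.220.

0.220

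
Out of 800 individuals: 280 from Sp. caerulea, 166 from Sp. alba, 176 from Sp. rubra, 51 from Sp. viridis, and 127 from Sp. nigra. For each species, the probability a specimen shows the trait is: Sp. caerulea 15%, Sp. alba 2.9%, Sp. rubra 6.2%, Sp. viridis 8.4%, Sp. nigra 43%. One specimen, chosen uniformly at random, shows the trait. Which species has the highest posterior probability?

Unnormalized posteriors (prior × likelihood):
  Sp. caerulea: 0.35 × 0.15 = 0.0525
  Sp. alba: 0.2075 × 0.029 = 0.0060175
  Sp. rubra: 0.22 × 0.062 = 0.01364
  Sp. viridis: 0.06375 × 0.084 = 0.005355
  Sp. nigra: 0.15875 × 0.43 = 0.0682625
Sum = 0.145775.
Largest term belongs to Sp. nigra, so Sp. nigra is most probable.

Sp. nigra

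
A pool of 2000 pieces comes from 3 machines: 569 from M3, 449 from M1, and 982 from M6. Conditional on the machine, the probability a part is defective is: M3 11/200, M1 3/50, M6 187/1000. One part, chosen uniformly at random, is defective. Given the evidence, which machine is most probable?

M6

Unnormalized posteriors (prior × likelihood):
  M3: 0.2845 × 0.055 = 0.0156475
  M1: 0.2245 × 0.06 = 0.01347
  M6: 0.491 × 0.187 = 0.091817
Total = 0.1209345.
Largest term belongs to M6, so M6 is most probable.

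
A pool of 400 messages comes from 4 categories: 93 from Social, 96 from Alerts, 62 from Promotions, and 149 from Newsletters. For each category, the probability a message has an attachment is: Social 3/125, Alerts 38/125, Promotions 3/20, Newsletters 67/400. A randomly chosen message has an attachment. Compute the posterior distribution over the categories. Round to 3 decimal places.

By Bayes' rule, posterior ∝ prior × likelihood:
  Social: 0.2325 × 0.024 = 0.00558
  Alerts: 0.24 × 0.304 = 0.07296
  Promotions: 0.155 × 0.15 = 0.02325
  Newsletters: 0.3725 × 0.1675 = 0.06239375
Normalizing constant = 0.16418375.
P(Social | attachment) = 0.00558/0.16418375 ≈ 0.034
P(Alerts | attachment) = 0.07296/0.16418375 ≈ 0.444
P(Promotions | attachment) = 0.02325/0.16418375 ≈ 0.142
P(Newsletters | attachment) = 0.06239375/0.16418375 ≈ 0.380
(Check: 0.034+0.444+0.142+0.380 = 1.000.)

Social 0.034, Alerts 0.444, Promotions 0.142, Newsletters 0.380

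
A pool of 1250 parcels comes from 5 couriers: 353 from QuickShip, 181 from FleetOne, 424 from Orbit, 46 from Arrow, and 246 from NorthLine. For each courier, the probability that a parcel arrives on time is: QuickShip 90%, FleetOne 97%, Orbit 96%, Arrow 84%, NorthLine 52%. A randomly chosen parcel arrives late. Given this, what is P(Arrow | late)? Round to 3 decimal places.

Taking complements, P(late | each) = QuickShip 0.1, FleetOne 0.03, Orbit 0.04, Arrow 0.16, NorthLine 0.48.
Compute prior × likelihood for every hypothesis:
  QuickShip: 0.2824 × 0.1 = 0.02824
  FleetOne: 0.1448 × 0.03 = 0.004344
  Orbit: 0.3392 × 0.04 = 0.013568
  Arrow: 0.0368 × 0.16 = 0.005888
  NorthLine: 0.1968 × 0.48 = 0.094464
Normalizing constant = 0.146504.
P(Arrow | evidence) = 0.005888 / 0.146504 ≈ 0.040.

0.040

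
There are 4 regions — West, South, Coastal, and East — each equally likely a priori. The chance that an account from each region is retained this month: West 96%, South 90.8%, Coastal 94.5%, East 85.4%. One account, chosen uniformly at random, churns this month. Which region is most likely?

East

Taking complements, P(churn | each) = West 0.04, South 0.092, Coastal 0.055, East 0.146.
Since the prior is uniform, the posterior is proportional to the likelihood:
  West: 0.04
  South: 0.092
  Coastal: 0.055
  East: 0.146
Sum = 0.333.
Largest term belongs to East, so East is most probable.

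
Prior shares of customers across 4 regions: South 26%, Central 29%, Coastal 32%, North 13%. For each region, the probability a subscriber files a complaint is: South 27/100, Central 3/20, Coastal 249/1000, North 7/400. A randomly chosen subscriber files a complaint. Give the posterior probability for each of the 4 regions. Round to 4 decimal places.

Prior × likelihood for each hypothesis:
  South: 0.26 × 0.27 = 0.0702
  Central: 0.29 × 0.15 = 0.0435
  Coastal: 0.32 × 0.249 = 0.07968
  North: 0.13 × 0.0175 = 0.002275
Normalizing constant = 0.195655.
P(South | complaint) = 0.0702/0.195655 ≈ 0.3588
P(Central | complaint) = 0.0435/0.195655 ≈ 0.2223
P(Coastal | complaint) = 0.07968/0.195655 ≈ 0.4072
P(North | complaint) = 0.002275/0.195655 ≈ 0.0116

South 0.3588, Central 0.2223, Coastal 0.4072, North 0.0116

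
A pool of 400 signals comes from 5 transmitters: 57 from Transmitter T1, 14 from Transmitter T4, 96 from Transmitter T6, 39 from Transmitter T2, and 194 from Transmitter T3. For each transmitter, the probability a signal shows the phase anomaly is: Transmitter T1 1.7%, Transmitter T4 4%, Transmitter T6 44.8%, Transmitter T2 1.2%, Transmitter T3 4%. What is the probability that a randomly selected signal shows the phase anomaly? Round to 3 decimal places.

Compute prior × likelihood for every hypothesis:
  Transmitter T1: 0.1425 × 0.017 = 0.0024225
  Transmitter T4: 0.035 × 0.04 = 0.0014
  Transmitter T6: 0.24 × 0.448 = 0.10752
  Transmitter T2: 0.0975 × 0.012 = 0.00117
  Transmitter T3: 0.485 × 0.04 = 0.0194
P(anomaly) = 0.0024225 + 0.0014 + 0.10752 + 0.00117 + 0.0194 = 0.1319125 → 0.132.

0.132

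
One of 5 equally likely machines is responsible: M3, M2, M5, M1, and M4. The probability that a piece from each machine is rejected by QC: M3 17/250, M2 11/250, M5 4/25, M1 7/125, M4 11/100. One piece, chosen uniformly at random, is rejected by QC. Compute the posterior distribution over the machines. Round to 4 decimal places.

M3 0.1553, M2 0.1005, M5 0.3653, M1 0.1279, M4 0.2511

With a uniform prior (1/5 each), posterior ∝ likelihood:
  M3: 0.068
  M2: 0.044
  M5: 0.16
  M1: 0.056
  M4: 0.11
Normalizing constant = 0.438.
P(M3 | rejected) = 0.068/0.438 ≈ 0.1553
P(M2 | rejected) = 0.044/0.438 ≈ 0.1005
P(M5 | rejected) = 0.16/0.438 ≈ 0.3653
P(M1 | rejected) = 0.056/0.438 ≈ 0.1279
P(M4 | rejected) = 0.11/0.438 ≈ 0.2511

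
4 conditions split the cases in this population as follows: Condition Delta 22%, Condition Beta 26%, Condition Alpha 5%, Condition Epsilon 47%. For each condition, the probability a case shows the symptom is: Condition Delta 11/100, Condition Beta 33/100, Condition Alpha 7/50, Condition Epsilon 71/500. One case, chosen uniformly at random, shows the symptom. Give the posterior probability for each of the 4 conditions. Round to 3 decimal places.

Condition Delta 0.132, Condition Beta 0.467, Condition Alpha 0.038, Condition Epsilon 0.363

Compute prior × likelihood for every hypothesis:
  Condition Delta: 0.22 × 0.11 = 0.0242
  Condition Beta: 0.26 × 0.33 = 0.0858
  Condition Alpha: 0.05 × 0.14 = 0.007
  Condition Epsilon: 0.47 × 0.142 = 0.06674
Normalizing constant = 0.18374.
P(Condition Delta | symptomatic) = 0.0242/0.18374 ≈ 0.132
P(Condition Beta | symptomatic) = 0.0858/0.18374 ≈ 0.467
P(Condition Alpha | symptomatic) = 0.007/0.18374 ≈ 0.038
P(Condition Epsilon | symptomatic) = 0.06674/0.18374 ≈ 0.363
(Check: 0.132+0.467+0.038+0.363 = 1.000.)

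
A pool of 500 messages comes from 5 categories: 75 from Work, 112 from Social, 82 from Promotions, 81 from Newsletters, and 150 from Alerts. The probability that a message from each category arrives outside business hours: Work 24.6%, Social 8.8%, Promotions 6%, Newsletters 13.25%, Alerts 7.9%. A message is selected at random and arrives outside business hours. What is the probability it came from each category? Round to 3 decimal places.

Work 0.331, Social 0.177, Promotions 0.088, Newsletters 0.192, Alerts 0.212

Prior × likelihood for each hypothesis:
  Work: 0.15 × 0.246 = 0.0369
  Social: 0.224 × 0.088 = 0.019712
  Promotions: 0.164 × 0.06 = 0.00984
  Newsletters: 0.162 × 0.1325 = 0.021465
  Alerts: 0.3 × 0.079 = 0.0237
Total = 0.111617.
P(Work | off-hours) = 0.0369/0.111617 ≈ 0.331
P(Social | off-hours) = 0.019712/0.111617 ≈ 0.177
P(Promotions | off-hours) = 0.00984/0.111617 ≈ 0.088
P(Newsletters | off-hours) = 0.021465/0.111617 ≈ 0.192
P(Alerts | off-hours) = 0.0237/0.111617 ≈ 0.212
(Check: 0.331+0.177+0.088+0.192+0.212 = 1.000.)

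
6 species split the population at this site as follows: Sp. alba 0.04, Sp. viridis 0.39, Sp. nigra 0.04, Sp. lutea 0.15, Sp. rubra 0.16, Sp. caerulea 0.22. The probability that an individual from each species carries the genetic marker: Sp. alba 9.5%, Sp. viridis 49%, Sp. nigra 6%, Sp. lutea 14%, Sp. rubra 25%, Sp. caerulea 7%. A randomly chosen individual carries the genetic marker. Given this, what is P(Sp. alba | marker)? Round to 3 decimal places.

By Bayes' rule, posterior ∝ prior × likelihood:
  Sp. alba: 0.04 × 0.095 = 0.0038
  Sp. viridis: 0.39 × 0.49 = 0.1911
  Sp. nigra: 0.04 × 0.06 = 0.0024
  Sp. lutea: 0.15 × 0.14 = 0.021
  Sp. rubra: 0.16 × 0.25 = 0.04
  Sp. caerulea: 0.22 × 0.07 = 0.0154
Sum = 0.2737.
P(Sp. alba | evidence) = 0.0038 / 0.2737 ≈ 0.014.

0.014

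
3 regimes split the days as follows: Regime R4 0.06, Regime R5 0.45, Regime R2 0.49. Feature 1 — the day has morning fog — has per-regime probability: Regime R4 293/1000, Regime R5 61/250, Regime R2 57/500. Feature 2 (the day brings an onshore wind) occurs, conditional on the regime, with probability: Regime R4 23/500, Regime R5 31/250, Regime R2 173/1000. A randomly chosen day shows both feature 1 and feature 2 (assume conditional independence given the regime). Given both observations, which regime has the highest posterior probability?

Regime R5

By Bayes' rule, posterior ∝ prior × likelihood:
  Regime R4: 0.06 × 0.293 × 0.046 = 0.00080868
  Regime R5: 0.45 × 0.244 × 0.124 = 0.0136152
  Regime R2: 0.49 × 0.114 × 0.173 = 0.00966378
Sum = 0.02408766.
Largest term belongs to Regime R5, so Regime R5 is most probable.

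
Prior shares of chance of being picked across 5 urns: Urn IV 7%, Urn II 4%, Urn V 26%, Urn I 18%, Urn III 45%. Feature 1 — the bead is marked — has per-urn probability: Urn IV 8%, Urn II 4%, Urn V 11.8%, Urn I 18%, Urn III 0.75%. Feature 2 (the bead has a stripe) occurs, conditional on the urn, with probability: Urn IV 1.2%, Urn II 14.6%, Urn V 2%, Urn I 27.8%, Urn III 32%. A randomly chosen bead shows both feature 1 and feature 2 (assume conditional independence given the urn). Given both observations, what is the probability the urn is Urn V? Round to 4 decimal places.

0.0558

Prior × likelihood for each hypothesis:
  Urn IV: 0.07 × 0.08 × 0.012 = 0.0000672
  Urn II: 0.04 × 0.04 × 0.146 = 0.0002336
  Urn V: 0.26 × 0.118 × 0.02 = 0.0006136
  Urn I: 0.18 × 0.18 × 0.278 = 0.0090072
  Urn III: 0.45 × 0.0075 × 0.32 = 0.00108
Normalizing constant = 0.0110016.
P(Urn V | evidence) = 0.0006136 / 0.0110016 ≈ 0.0558.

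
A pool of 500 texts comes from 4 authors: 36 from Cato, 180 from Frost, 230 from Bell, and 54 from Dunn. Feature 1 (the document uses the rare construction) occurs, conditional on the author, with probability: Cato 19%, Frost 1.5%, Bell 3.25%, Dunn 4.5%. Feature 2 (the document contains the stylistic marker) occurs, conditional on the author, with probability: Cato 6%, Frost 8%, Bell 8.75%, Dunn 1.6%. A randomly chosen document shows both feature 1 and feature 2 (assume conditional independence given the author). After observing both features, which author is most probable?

Prior × likelihood for each hypothesis:
  Cato: 0.072 × 0.19 × 0.06 = 0.0008208
  Frost: 0.36 × 0.015 × 0.08 = 0.000432
  Bell: 0.46 × 0.0325 × 0.0875 = 0.001308125
  Dunn: 0.108 × 0.045 × 0.016 = 0.00007776
Sum = 0.002638685.
Largest term belongs to Bell, so Bell is most probable.

Bell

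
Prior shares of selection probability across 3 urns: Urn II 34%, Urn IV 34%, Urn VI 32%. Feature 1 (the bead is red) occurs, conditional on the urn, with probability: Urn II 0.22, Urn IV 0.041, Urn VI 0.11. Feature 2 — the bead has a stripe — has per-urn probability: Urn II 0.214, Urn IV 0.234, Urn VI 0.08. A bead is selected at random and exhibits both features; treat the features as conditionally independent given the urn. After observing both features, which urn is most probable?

Urn II

Compute prior × likelihood for every hypothesis:
  Urn II: 0.34 × 0.22 × 0.214 = 0.0160072
  Urn IV: 0.34 × 0.041 × 0.234 = 0.00326196
  Urn VI: 0.32 × 0.11 × 0.08 = 0.002816
Total = 0.02208516.
Largest term belongs to Urn II, so Urn II is most probable.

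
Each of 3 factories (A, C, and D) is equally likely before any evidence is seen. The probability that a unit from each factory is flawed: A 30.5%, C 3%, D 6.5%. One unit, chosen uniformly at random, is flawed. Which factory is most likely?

With a uniform prior (1/3 each), posterior ∝ likelihood:
  A: 0.305
  C: 0.03
  D: 0.065
Total = 0.4.
Largest term belongs to A, so A is most probable.

A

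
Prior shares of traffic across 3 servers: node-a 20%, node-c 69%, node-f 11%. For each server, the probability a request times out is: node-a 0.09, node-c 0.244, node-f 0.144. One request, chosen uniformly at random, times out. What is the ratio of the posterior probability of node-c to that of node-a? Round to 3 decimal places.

9.353

Compute prior × likelihood for every hypothesis:
  node-a: 0.2 × 0.09 = 0.018
  node-c: 0.69 × 0.244 = 0.16836
  node-f: 0.11 × 0.144 = 0.01584
Sum = 0.2022.
The ratio is 0.16836 / 0.018 (the normalizer cancels) = 9.353.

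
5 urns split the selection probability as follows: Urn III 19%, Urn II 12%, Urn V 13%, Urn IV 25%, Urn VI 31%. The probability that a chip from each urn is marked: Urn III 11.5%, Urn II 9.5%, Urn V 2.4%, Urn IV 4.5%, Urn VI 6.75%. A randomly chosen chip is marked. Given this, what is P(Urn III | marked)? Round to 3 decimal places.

0.319

Unnormalized posteriors (prior × likelihood):
  Urn III: 0.19 × 0.115 = 0.02185
  Urn II: 0.12 × 0.095 = 0.0114
  Urn V: 0.13 × 0.024 = 0.00312
  Urn IV: 0.25 × 0.045 = 0.01125
  Urn VI: 0.31 × 0.0675 = 0.020925
Normalizing constant = 0.068545.
P(Urn III | evidence) = 0.02185 / 0.068545 ≈ 0.319.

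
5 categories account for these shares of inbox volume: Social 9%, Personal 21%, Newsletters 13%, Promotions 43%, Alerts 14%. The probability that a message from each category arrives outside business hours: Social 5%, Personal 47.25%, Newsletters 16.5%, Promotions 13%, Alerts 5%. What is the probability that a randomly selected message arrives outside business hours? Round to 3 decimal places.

Prior × likelihood for each hypothesis:
  Social: 0.09 × 0.05 = 0.0045
  Personal: 0.21 × 0.4725 = 0.099225
  Newsletters: 0.13 × 0.165 = 0.02145
  Promotions: 0.43 × 0.13 = 0.0559
  Alerts: 0.14 × 0.05 = 0.007
P(off-hours) = 0.0045 + 0.099225 + 0.02145 + 0.0559 + 0.007 = 0.188075 → 0.188.

0.188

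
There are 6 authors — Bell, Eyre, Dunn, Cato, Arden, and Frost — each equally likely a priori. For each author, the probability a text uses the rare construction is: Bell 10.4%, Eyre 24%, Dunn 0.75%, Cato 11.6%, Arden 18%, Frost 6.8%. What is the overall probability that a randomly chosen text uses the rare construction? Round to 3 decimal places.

Since the prior is uniform, the posterior is proportional to the likelihood:
  Bell: 0.104
  Eyre: 0.24
  Dunn: 0.0075
  Cato: 0.116
  Arden: 0.18
  Frost: 0.068
P(rare-form) = (1/6) × (0.104 + 0.24 + 0.0075 + 0.116 + 0.18 + 0.068) = 0.7155/6 ≈ 0.119.

0.119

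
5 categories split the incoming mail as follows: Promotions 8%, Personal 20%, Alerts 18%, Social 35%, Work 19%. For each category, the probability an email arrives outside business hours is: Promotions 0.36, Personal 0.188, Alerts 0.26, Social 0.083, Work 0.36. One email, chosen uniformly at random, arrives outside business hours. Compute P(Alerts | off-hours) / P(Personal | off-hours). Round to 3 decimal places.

1.245

Unnormalized posteriors (prior × likelihood):
  Promotions: 0.08 × 0.36 = 0.0288
  Personal: 0.2 × 0.188 = 0.0376
  Alerts: 0.18 × 0.26 = 0.0468
  Social: 0.35 × 0.083 = 0.02905
  Work: 0.19 × 0.36 = 0.0684
Sum = 0.21065.
The ratio is 0.0468 / 0.0376 (the normalizer cancels) = 1.245.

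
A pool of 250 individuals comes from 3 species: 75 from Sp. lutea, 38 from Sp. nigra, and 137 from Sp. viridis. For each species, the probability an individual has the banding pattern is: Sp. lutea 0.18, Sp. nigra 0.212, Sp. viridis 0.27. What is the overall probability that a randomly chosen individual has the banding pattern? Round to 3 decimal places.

Prior × likelihood for each hypothesis:
  Sp. lutea: 0.3 × 0.18 = 0.054
  Sp. nigra: 0.152 × 0.212 = 0.032224
  Sp. viridis: 0.548 × 0.27 = 0.14796
P(banded) = 0.054 + 0.032224 + 0.14796 = 0.234184 → 0.234.

0.234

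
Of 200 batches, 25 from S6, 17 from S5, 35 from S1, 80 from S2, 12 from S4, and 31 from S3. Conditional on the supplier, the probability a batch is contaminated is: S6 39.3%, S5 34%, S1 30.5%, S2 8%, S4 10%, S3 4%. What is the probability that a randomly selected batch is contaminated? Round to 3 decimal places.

Unnormalized posteriors (prior × likelihood):
  S6: 0.125 × 0.393 = 0.049125
  S5: 0.085 × 0.34 = 0.0289
  S1: 0.175 × 0.305 = 0.053375
  S2: 0.4 × 0.08 = 0.032
  S4: 0.06 × 0.1 = 0.006
  S3: 0.155 × 0.04 = 0.0062
P(contaminated) = 0.049125 + 0.0289 + 0.053375 + 0.032 + 0.006 + 0.0062 = 0.1756 → 0.176.

0.176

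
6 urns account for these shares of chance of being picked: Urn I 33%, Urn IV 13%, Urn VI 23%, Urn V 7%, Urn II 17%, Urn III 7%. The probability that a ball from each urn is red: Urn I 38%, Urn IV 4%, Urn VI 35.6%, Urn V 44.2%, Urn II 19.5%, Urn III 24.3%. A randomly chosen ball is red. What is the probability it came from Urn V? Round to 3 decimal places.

Unnormalized posteriors (prior × likelihood):
  Urn I: 0.33 × 0.38 = 0.1254
  Urn IV: 0.13 × 0.04 = 0.0052
  Urn VI: 0.23 × 0.356 = 0.08188
  Urn V: 0.07 × 0.442 = 0.03094
  Urn II: 0.17 × 0.195 = 0.03315
  Urn III: 0.07 × 0.243 = 0.01701
Normalizing constant = 0.29358.
P(Urn V | evidence) = 0.03094 / 0.29358 ≈ 0.105.

0.105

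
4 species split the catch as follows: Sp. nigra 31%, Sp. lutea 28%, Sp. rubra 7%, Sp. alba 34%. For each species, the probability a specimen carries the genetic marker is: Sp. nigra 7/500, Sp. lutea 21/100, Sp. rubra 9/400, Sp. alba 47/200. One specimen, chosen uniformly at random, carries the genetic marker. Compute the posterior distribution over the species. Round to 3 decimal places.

Sp. nigra 0.030, Sp. lutea 0.407, Sp. rubra 0.011, Sp. alba 0.553

Compute prior × likelihood for every hypothesis:
  Sp. nigra: 0.31 × 0.014 = 0.00434
  Sp. lutea: 0.28 × 0.21 = 0.0588
  Sp. rubra: 0.07 × 0.0225 = 0.001575
  Sp. alba: 0.34 × 0.235 = 0.0799
Total = 0.144615.
P(Sp. nigra | marker) = 0.00434/0.144615 ≈ 0.030
P(Sp. lutea | marker) = 0.0588/0.144615 ≈ 0.407
P(Sp. rubra | marker) = 0.001575/0.144615 ≈ 0.011
P(Sp. alba | marker) = 0.0799/0.144615 ≈ 0.553
(Check: 0.030+0.407+0.011+0.553 = 1.001.)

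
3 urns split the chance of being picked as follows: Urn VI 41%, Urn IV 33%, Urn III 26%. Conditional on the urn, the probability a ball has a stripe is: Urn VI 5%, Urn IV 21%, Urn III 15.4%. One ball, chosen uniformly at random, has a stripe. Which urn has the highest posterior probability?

Unnormalized posteriors (prior × likelihood):
  Urn VI: 0.41 × 0.05 = 0.0205
  Urn IV: 0.33 × 0.21 = 0.0693
  Urn III: 0.26 × 0.154 = 0.04004
Sum = 0.12984.
Largest term belongs to Urn IV, so Urn IV is most probable.

Urn IV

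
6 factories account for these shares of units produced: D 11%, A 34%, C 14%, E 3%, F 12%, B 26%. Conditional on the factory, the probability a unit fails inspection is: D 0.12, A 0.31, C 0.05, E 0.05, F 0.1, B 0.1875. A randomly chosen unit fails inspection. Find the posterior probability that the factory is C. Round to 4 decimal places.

Prior × likelihood for each hypothesis:
  D: 0.11 × 0.12 = 0.0132
  A: 0.34 × 0.31 = 0.1054
  C: 0.14 × 0.05 = 0.007
  E: 0.03 × 0.05 = 0.0015
  F: 0.12 × 0.1 = 0.012
  B: 0.26 × 0.1875 = 0.04875
Sum = 0.18785.
P(C | evidence) = 0.007 / 0.18785 ≈ 0.0373.

0.0373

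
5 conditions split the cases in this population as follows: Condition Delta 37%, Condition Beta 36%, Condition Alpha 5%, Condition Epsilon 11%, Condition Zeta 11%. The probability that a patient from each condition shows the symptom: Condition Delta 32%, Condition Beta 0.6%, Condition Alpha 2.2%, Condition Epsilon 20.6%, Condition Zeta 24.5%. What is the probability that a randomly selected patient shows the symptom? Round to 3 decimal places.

0.171

Prior × likelihood for each hypothesis:
  Condition Delta: 0.37 × 0.32 = 0.1184
  Condition Beta: 0.36 × 0.006 = 0.00216
  Condition Alpha: 0.05 × 0.022 = 0.0011
  Condition Epsilon: 0.11 × 0.206 = 0.02266
  Condition Zeta: 0.11 × 0.245 = 0.02695
P(symptomatic) = 0.1184 + 0.00216 + 0.0011 + 0.02266 + 0.02695 = 0.17127 → 0.171.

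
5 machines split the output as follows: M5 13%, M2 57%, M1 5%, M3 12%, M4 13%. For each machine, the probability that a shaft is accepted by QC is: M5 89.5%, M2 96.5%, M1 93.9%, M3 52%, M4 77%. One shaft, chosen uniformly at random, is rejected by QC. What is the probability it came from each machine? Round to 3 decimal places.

M5 0.110, M2 0.161, M1 0.025, M3 0.464, M4 0.241

Taking complements, P(rejected | each) = M5 0.105, M2 0.035, M1 0.061, M3 0.48, M4 0.23.
Unnormalized posteriors (prior × likelihood):
  M5: 0.13 × 0.105 = 0.01365
  M2: 0.57 × 0.035 = 0.01995
  M1: 0.05 × 0.061 = 0.00305
  M3: 0.12 × 0.48 = 0.0576
  M4: 0.13 × 0.23 = 0.0299
Normalizing constant = 0.12415.
P(M5 | rejected) = 0.01365/0.12415 ≈ 0.110
P(M2 | rejected) = 0.01995/0.12415 ≈ 0.161
P(M1 | rejected) = 0.00305/0.12415 ≈ 0.025
P(M3 | rejected) = 0.0576/0.12415 ≈ 0.464
P(M4 | rejected) = 0.0299/0.12415 ≈ 0.241
(Check: 0.110+0.161+0.025+0.464+0.241 = 1.001.)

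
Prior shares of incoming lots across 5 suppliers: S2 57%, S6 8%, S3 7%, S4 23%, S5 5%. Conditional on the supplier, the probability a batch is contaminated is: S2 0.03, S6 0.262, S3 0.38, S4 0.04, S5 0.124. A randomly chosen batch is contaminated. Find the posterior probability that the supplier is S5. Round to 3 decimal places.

0.077

Unnormalized posteriors (prior × likelihood):
  S2: 0.57 × 0.03 = 0.0171
  S6: 0.08 × 0.262 = 0.02096
  S3: 0.07 × 0.38 = 0.0266
  S4: 0.23 × 0.04 = 0.0092
  S5: 0.05 × 0.124 = 0.0062
Normalizing constant = 0.08006.
P(S5 | evidence) = 0.0062 / 0.08006 ≈ 0.077.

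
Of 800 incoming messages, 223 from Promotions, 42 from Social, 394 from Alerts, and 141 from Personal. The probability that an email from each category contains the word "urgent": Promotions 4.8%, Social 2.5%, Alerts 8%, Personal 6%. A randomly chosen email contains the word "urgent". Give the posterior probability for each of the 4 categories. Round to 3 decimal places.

Compute prior × likelihood for every hypothesis:
  Promotions: 0.27875 × 0.048 = 0.01338
  Social: 0.0525 × 0.025 = 0.0013125
  Alerts: 0.4925 × 0.08 = 0.0394
  Personal: 0.17625 × 0.06 = 0.010575
Sum = 0.0646675.
P(Promotions | urgent-flag) = 0.01338/0.0646675 ≈ 0.207
P(Social | urgent-flag) = 0.0013125/0.0646675 ≈ 0.020
P(Alerts | urgent-flag) = 0.0394/0.0646675 ≈ 0.609
P(Personal | urgent-flag) = 0.010575/0.0646675 ≈ 0.164
(Check: 0.207+0.020+0.609+0.164 = 1.000.)

Promotions 0.207, Social 0.020, Alerts 0.609, Personal 0.164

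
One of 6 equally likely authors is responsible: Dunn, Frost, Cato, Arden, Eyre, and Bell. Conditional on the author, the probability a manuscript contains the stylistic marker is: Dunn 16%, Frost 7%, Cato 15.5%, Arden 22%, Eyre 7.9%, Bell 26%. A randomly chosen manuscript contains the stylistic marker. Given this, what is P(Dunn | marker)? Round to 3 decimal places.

0.169

Since the prior is uniform, the posterior is proportional to the likelihood:
  Dunn: 0.16
  Frost: 0.07
  Cato: 0.155
  Arden: 0.22
  Eyre: 0.079
  Bell: 0.26
Total = 0.944.
P(Dunn | evidence) = 0.16 / 0.944 ≈ 0.169.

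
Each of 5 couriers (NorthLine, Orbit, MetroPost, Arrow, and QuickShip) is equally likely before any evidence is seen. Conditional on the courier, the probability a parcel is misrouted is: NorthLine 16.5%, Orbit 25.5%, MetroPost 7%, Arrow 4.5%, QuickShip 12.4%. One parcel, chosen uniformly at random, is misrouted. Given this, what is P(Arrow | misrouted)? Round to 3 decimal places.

0.068

Since the prior is uniform, the posterior is proportional to the likelihood:
  NorthLine: 0.165
  Orbit: 0.255
  MetroPost: 0.07
  Arrow: 0.045
  QuickShip: 0.124
Normalizing constant = 0.659.
P(Arrow | evidence) = 0.045 / 0.659 ≈ 0.068.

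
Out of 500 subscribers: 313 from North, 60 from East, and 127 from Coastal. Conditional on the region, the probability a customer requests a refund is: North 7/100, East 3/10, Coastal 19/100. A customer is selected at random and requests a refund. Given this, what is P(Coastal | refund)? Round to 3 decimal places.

0.377

Prior × likelihood for each hypothesis:
  North: 0.626 × 0.07 = 0.04382
  East: 0.12 × 0.3 = 0.036
  Coastal: 0.254 × 0.19 = 0.04826
Total = 0.12808.
P(Coastal | evidence) = 0.04826 / 0.12808 ≈ 0.377.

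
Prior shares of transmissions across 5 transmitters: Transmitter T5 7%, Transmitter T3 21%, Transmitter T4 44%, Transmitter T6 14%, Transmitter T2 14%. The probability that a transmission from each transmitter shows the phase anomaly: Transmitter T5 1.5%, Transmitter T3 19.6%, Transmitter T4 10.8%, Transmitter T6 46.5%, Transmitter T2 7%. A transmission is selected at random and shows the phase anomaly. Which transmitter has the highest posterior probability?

Compute prior × likelihood for every hypothesis:
  Transmitter T5: 0.07 × 0.015 = 0.00105
  Transmitter T3: 0.21 × 0.196 = 0.04116
  Transmitter T4: 0.44 × 0.108 = 0.04752
  Transmitter T6: 0.14 × 0.465 = 0.0651
  Transmitter T2: 0.14 × 0.07 = 0.0098
Normalizing constant = 0.16463.
Largest term belongs to Transmitter T6, so Transmitter T6 is most probable.

Transmitter T6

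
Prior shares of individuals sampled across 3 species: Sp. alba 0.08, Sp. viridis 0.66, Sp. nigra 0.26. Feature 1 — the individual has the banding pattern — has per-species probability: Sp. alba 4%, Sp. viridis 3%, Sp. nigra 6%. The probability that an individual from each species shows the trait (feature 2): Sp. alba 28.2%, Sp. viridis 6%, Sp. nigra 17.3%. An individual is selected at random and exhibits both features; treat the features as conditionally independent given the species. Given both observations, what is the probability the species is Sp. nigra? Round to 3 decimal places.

0.564

By Bayes' rule, posterior ∝ prior × likelihood:
  Sp. alba: 0.08 × 0.04 × 0.282 = 0.0009024
  Sp. viridis: 0.66 × 0.03 × 0.06 = 0.001188
  Sp. nigra: 0.26 × 0.06 × 0.173 = 0.0026988
Normalizing constant = 0.0047892.
P(Sp. nigra | evidence) = 0.0026988 / 0.0047892 ≈ 0.564.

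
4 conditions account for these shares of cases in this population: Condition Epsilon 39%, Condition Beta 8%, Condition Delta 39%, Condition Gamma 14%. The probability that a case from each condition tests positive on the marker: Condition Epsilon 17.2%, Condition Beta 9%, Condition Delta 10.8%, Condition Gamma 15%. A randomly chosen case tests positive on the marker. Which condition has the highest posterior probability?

Condition Epsilon

Compute prior × likelihood for every hypothesis:
  Condition Epsilon: 0.39 × 0.172 = 0.06708
  Condition Beta: 0.08 × 0.09 = 0.0072
  Condition Delta: 0.39 × 0.108 = 0.04212
  Condition Gamma: 0.14 × 0.15 = 0.021
Normalizing constant = 0.1374.
Largest term belongs to Condition Epsilon, so Condition Epsilon is most probable.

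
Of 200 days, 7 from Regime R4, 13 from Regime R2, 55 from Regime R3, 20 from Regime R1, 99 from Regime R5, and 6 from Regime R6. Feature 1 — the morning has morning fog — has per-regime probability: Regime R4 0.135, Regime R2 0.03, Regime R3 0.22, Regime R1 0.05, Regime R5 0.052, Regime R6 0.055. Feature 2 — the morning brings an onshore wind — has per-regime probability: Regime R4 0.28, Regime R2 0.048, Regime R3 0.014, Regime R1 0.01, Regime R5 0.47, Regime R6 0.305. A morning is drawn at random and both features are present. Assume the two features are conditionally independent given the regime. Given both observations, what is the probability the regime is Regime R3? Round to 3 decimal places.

Prior × likelihood for each hypothesis:
  Regime R4: 0.035 × 0.135 × 0.28 = 0.001323
  Regime R2: 0.065 × 0.03 × 0.048 = 0.0000936
  Regime R3: 0.275 × 0.22 × 0.014 = 0.000847
  Regime R1: 0.1 × 0.05 × 0.01 = 0.00005
  Regime R5: 0.495 × 0.052 × 0.47 = 0.0120978
  Regime R6: 0.03 × 0.055 × 0.305 = 0.00050325
Total = 0.01491465.
P(Regime R3 | evidence) = 0.000847 / 0.01491465 ≈ 0.057.

0.057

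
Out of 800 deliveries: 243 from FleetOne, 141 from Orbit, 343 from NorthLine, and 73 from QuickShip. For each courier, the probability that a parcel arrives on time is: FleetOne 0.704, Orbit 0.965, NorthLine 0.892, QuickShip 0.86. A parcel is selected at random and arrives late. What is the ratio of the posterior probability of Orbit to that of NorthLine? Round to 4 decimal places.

0.1332

Taking complements, P(late | each) = FleetOne 0.296, Orbit 0.035, NorthLine 0.108, QuickShip 0.14.
Unnormalized posteriors (prior × likelihood):
  FleetOne: 0.30375 × 0.296 = 0.08991
  Orbit: 0.17625 × 0.035 = 0.00616875
  NorthLine: 0.42875 × 0.108 = 0.046305
  QuickShip: 0.09125 × 0.14 = 0.012775
Total = 0.15515875.
The ratio is 0.00616875 / 0.046305 (the normalizer cancels) = 0.1332.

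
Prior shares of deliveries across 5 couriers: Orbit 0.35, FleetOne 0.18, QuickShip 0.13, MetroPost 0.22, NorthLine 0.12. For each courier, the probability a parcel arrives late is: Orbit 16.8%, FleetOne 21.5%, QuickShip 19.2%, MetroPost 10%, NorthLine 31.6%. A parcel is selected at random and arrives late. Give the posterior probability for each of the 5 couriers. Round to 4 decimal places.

Orbit 0.3224, FleetOne 0.2122, QuickShip 0.1369, MetroPost 0.1206, NorthLine 0.2079

Unnormalized posteriors (prior × likelihood):
  Orbit: 0.35 × 0.168 = 0.0588
  FleetOne: 0.18 × 0.215 = 0.0387
  QuickShip: 0.13 × 0.192 = 0.02496
  MetroPost: 0.22 × 0.1 = 0.022
  NorthLine: 0.12 × 0.316 = 0.03792
Total = 0.18238.
P(Orbit | late) = 0.0588/0.18238 ≈ 0.3224
P(FleetOne | late) = 0.0387/0.18238 ≈ 0.2122
P(QuickShip | late) = 0.02496/0.18238 ≈ 0.1369
P(MetroPost | late) = 0.022/0.18238 ≈ 0.1206
P(NorthLine | late) = 0.03792/0.18238 ≈ 0.2079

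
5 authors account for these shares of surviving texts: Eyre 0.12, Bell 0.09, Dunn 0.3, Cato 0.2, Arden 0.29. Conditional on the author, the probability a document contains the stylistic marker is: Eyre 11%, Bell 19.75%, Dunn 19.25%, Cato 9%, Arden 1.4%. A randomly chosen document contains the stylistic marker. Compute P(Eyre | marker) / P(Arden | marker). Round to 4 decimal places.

Unnormalized posteriors (prior × likelihood):
  Eyre: 0.12 × 0.11 = 0.0132
  Bell: 0.09 × 0.1975 = 0.017775
  Dunn: 0.3 × 0.1925 = 0.05775
  Cato: 0.2 × 0.09 = 0.018
  Arden: 0.29 × 0.014 = 0.00406
Sum = 0.110785.
The ratio is 0.0132 / 0.00406 (the normalizer cancels) = 3.2512.

3.2512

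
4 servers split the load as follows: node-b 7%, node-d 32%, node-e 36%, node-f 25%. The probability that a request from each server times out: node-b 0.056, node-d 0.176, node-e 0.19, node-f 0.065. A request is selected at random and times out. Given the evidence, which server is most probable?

By Bayes' rule, posterior ∝ prior × likelihood:
  node-b: 0.07 × 0.056 = 0.00392
  node-d: 0.32 × 0.176 = 0.05632
  node-e: 0.36 × 0.19 = 0.0684
  node-f: 0.25 × 0.065 = 0.01625
Normalizing constant = 0.14489.
Largest term belongs to node-e, so node-e is most probable.

node-e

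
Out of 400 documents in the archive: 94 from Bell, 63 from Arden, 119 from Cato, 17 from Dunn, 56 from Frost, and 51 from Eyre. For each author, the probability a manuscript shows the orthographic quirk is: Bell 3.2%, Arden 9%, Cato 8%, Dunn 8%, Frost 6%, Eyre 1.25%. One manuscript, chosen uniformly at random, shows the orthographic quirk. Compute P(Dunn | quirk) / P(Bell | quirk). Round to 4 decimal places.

Unnormalized posteriors (prior × likelihood):
  Bell: 0.235 × 0.032 = 0.00752
  Arden: 0.1575 × 0.09 = 0.014175
  Cato: 0.2975 × 0.08 = 0.0238
  Dunn: 0.0425 × 0.08 = 0.0034
  Frost: 0.14 × 0.06 = 0.0084
  Eyre: 0.1275 × 0.0125 = 0.00159375
Normalizing constant = 0.05888875.
The ratio is 0.0034 / 0.00752 (the normalizer cancels) = 0.4521.

0.4521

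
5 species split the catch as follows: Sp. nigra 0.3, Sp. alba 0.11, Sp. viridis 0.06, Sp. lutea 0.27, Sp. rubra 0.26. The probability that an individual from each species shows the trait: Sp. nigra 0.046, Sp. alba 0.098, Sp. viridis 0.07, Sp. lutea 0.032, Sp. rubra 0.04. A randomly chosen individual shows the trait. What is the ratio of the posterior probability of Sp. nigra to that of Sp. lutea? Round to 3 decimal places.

1.597

Unnormalized posteriors (prior × likelihood):
  Sp. nigra: 0.3 × 0.046 = 0.0138
  Sp. alba: 0.11 × 0.098 = 0.01078
  Sp. viridis: 0.06 × 0.07 = 0.0042
  Sp. lutea: 0.27 × 0.032 = 0.00864
  Sp. rubra: 0.26 × 0.04 = 0.0104
Sum = 0.04782.
The ratio is 0.0138 / 0.00864 (the normalizer cancels) = 1.597.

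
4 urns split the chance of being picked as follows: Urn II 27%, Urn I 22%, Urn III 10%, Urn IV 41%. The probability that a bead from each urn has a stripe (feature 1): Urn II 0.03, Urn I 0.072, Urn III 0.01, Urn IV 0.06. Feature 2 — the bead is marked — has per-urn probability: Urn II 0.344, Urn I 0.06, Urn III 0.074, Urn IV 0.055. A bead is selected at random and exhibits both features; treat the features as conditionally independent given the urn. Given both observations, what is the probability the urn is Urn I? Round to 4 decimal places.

Compute prior × likelihood for every hypothesis:
  Urn II: 0.27 × 0.03 × 0.344 = 0.0027864
  Urn I: 0.22 × 0.072 × 0.06 = 0.0009504
  Urn III: 0.1 × 0.01 × 0.074 = 0.000074
  Urn IV: 0.41 × 0.06 × 0.055 = 0.001353
Normalizing constant = 0.0051638.
P(Urn I | evidence) = 0.0009504 / 0.0051638 ≈ 0.1841.

0.1841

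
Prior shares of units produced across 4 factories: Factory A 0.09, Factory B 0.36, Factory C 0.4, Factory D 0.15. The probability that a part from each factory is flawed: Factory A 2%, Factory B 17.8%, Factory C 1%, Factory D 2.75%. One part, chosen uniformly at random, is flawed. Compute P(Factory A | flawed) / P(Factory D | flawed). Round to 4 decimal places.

0.4364

By Bayes' rule, posterior ∝ prior × likelihood:
  Factory A: 0.09 × 0.02 = 0.0018
  Factory B: 0.36 × 0.178 = 0.06408
  Factory C: 0.4 × 0.01 = 0.004
  Factory D: 0.15 × 0.0275 = 0.004125
Sum = 0.074005.
The ratio is 0.0018 / 0.004125 (the normalizer cancels) = 0.4364.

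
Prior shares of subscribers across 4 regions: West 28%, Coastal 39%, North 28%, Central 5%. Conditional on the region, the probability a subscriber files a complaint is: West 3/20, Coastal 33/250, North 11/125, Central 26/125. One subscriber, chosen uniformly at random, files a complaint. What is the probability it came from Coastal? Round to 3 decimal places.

0.401

By Bayes' rule, posterior ∝ prior × likelihood:
  West: 0.28 × 0.15 = 0.042
  Coastal: 0.39 × 0.132 = 0.05148
  North: 0.28 × 0.088 = 0.02464
  Central: 0.05 × 0.208 = 0.0104
Normalizing constant = 0.12852.
P(Coastal | evidence) = 0.05148 / 0.12852 ≈ 0.401.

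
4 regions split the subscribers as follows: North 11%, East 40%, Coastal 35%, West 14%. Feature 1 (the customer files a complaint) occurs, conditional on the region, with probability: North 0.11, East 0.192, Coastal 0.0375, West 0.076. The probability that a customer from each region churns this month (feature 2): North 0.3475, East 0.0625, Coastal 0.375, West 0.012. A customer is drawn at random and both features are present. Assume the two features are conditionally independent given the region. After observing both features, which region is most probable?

Coastal

Prior × likelihood for each hypothesis:
  North: 0.11 × 0.11 × 0.3475 = 0.00420475
  East: 0.4 × 0.192 × 0.0625 = 0.0048
  Coastal: 0.35 × 0.0375 × 0.375 = 0.004921875
  West: 0.14 × 0.076 × 0.012 = 0.00012768
Sum = 0.014054305.
Largest term belongs to Coastal, so Coastal is most probable.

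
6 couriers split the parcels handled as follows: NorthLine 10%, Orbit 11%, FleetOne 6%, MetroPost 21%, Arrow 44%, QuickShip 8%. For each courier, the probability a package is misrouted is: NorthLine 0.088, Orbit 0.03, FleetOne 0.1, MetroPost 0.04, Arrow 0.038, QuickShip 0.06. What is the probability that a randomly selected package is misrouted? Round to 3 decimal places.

By Bayes' rule, posterior ∝ prior × likelihood:
  NorthLine: 0.1 × 0.088 = 0.0088
  Orbit: 0.11 × 0.03 = 0.0033
  FleetOne: 0.06 × 0.1 = 0.006
  MetroPost: 0.21 × 0.04 = 0.0084
  Arrow: 0.44 × 0.038 = 0.01672
  QuickShip: 0.08 × 0.06 = 0.0048
P(misrouted) = 0.0088 + 0.0033 + 0.006 + 0.0084 + 0.01672 + 0.0048 = 0.04802 → 0.048.

0.048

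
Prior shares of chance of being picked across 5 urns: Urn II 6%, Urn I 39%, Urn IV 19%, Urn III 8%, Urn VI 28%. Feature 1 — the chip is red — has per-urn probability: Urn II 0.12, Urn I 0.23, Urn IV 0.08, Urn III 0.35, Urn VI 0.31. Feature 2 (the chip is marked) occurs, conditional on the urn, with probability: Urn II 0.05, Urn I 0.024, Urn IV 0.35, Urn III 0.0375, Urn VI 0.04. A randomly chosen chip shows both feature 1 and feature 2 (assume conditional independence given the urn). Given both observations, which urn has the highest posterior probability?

Urn IV

By Bayes' rule, posterior ∝ prior × likelihood:
  Urn II: 0.06 × 0.12 × 0.05 = 0.00036
  Urn I: 0.39 × 0.23 × 0.024 = 0.0021528
  Urn IV: 0.19 × 0.08 × 0.35 = 0.00532
  Urn III: 0.08 × 0.35 × 0.0375 = 0.00105
  Urn VI: 0.28 × 0.31 × 0.04 = 0.003472
Sum = 0.0123548.
Largest term belongs to Urn IV, so Urn IV is most probable.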